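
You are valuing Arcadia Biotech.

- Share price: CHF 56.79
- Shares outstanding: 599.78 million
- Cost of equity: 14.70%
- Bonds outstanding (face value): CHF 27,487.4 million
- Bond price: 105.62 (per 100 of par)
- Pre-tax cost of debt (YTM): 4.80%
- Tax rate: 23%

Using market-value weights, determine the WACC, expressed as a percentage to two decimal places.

Market value of equity E = 56.79 × 599.78m = 34061.5062m. Market value of debt D = 27487.4m × 105.62/100 = 29032.19188m.
Total capital V = 34061.5062 + 29032.19188 = 63093.69808.
Equity: weight = 34061.5062/63093.69808 = 0.5399; cost = 14.7%.
Bonds outstanding: weight = 29032.19188/63093.69808 = 0.4601; after-tax cost = 4.8% × (1 − 23%) = 3.6960%.
WACC = 0.5399 × 14.7000% + 0.4601 × 3.6960% = 9.6366%.

9.64%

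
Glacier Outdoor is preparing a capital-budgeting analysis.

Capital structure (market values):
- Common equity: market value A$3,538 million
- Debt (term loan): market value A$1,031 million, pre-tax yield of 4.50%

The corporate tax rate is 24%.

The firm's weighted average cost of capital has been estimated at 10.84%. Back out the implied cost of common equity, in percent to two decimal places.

13.00%

Total capital V = 3538 + 1031 = 4569.
Equity weight = 3538/4569 = 0.7743.
Term loan weight = 1031/4569 = 0.2257.
Debt contribution = 0.2257 × 4.5% × (1 − 24%) = 0.7717%.
Required equity contribution = 10.84% − 0.7717% = 10.0683%.
Re = 10.0683% / 0.7743 = 13.0022%.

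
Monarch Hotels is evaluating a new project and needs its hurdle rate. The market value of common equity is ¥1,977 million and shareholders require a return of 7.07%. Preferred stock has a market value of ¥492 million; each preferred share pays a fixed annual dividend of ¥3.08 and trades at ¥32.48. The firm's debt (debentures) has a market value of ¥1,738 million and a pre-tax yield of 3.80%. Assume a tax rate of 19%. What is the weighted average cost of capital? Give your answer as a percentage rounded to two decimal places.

Cost of preferred: Rp = 3.08 / 32.48 = 9.4828%.
Total capital V = 1977 + 492 + 1738 = 4207.
Equity: weight = 1977/4207 = 0.4699; cost = 7.07%.
Preferred: weight = 492/4207 = 0.1169; cost = 9.4828%.
Debentures: weight = 1738/4207 = 0.4131; after-tax cost = 3.8% × (1 − 19%) = 3.0780%.
WACC = 0.4699 × 7.0700% + 0.1169 × 9.4828% + 0.4131 × 3.0780% = 5.7030%.

5.70%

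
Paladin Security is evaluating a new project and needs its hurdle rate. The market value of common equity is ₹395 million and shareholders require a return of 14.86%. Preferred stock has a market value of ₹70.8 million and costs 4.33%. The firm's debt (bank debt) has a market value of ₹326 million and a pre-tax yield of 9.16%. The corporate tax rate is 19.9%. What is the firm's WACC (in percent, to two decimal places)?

Total capital V = 395 + 70.8 + 326 = 791.8.
Equity: weight = 395/791.8 = 0.4989; cost = 14.86%.
Preferred: weight = 70.8/791.8 = 0.0894; cost = 4.33%.
Bank debt: weight = 326/791.8 = 0.4117; after-tax cost = 9.16% × (1 − 19.9%) = 7.3372%.
WACC = 0.4989 × 14.8600% + 0.0894 × 4.3300% + 0.4117 × 7.3372% = 10.8211%.

10.82%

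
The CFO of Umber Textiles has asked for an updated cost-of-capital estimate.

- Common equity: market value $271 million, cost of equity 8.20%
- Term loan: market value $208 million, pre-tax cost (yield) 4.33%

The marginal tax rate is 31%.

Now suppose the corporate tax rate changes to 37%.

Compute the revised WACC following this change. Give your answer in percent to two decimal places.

After the change:
Total capital V = 271 + 208 = 479.
Equity: weight = 271/479 = 0.5658; cost = 8.2%.
Term loan: weight = 208/479 = 0.4342; after-tax cost = 4.33% × (1 − 37%) = 2.7279%.
WACC = 0.5658 × 8.2000% + 0.4342 × 2.7279% = 5.8238%.

5.82%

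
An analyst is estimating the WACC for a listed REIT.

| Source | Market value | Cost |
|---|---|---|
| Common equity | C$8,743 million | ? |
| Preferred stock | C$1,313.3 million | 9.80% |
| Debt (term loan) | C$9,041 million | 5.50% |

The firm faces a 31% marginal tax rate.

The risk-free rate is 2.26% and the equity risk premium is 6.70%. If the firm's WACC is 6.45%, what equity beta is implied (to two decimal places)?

Total capital V = 8743 + 1313.3 + 9041 = 19097.3.
Equity weight = 8743/19097.3 = 0.4578.
Preferred weight = 1313.3/19097.3 = 0.0688.
Term loan weight = 9041/19097.3 = 0.4734.
Debt contribution = 0.4734 × 5.5% × (1 − 31%) = 1.7966%.
Preferred contribution = 0.0688 × 9.8% = 0.6739%.
Required equity contribution = 6.45% − 2.4706% = 3.9794%  ⇒  Re = 8.6923%.
CAPM: 8.6923% = 2.26% + β × 6.7%  ⇒  β = 0.9600.

0.96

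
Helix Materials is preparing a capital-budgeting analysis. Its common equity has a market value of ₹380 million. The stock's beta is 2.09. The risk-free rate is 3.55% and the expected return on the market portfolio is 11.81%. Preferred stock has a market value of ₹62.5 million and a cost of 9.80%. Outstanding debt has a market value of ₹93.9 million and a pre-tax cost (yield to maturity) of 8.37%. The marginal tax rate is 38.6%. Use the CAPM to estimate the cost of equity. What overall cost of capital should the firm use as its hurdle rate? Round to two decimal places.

Market risk premium = 11.81% − 3.55% = 8.26%.
Cost of equity via CAPM: Re = 3.55% + 2.09 × 8.26% = 20.8134%.
Total capital V = 380 + 62.5 + 93.9 = 536.4.
Equity: weight = 380/536.4 = 0.7084; cost = 20.8134%.
Preferred: weight = 62.5/536.4 = 0.1165; cost = 9.8%.
Debt: weight = 93.9/536.4 = 0.1751; after-tax cost = 8.37% × (1 − 38.6%) = 5.1392%.
WACC = 0.7084 × 20.8134% + 0.1165 × 9.8000% + 0.1751 × 5.1392% = 16.7863%.

16.79%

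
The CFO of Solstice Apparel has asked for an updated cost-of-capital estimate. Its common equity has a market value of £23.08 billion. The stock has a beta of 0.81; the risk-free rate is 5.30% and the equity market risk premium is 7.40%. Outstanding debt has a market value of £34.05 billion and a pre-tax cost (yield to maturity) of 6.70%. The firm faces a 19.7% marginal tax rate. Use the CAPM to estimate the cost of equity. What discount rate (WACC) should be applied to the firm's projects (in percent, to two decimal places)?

Cost of equity via CAPM: Re = 5.3% + 0.81 × 7.4% = 11.2940%.
Total capital V = 23.08 + 34.05 = 57.13.
Equity: weight = 23.08/57.13 = 0.4040; cost = 11.294%.
Debt: weight = 34.05/57.13 = 0.5960; after-tax cost = 6.7% × (1 − 19.7%) = 5.3801%.
WACC = 0.4040 × 11.2940% + 0.5960 × 5.3801% = 7.7693%.

7.77%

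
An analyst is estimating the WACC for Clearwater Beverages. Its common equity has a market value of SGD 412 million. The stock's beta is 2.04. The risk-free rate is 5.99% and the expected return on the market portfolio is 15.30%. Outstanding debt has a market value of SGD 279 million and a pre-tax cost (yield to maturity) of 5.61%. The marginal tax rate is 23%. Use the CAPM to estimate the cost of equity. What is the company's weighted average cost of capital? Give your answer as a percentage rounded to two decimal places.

Market risk premium = 15.3% − 5.99% = 9.31%.
Cost of equity via CAPM: Re = 5.99% + 2.04 × 9.31% = 24.9824%.
Total capital V = 412 + 279 = 691.
Equity: weight = 412/691 = 0.5962; cost = 24.9824%.
Debt: weight = 279/691 = 0.4038; after-tax cost = 5.61% × (1 − 23%) = 4.3197%.
WACC = 0.5962 × 24.9824% + 0.4038 × 4.3197% = 16.6396%.

16.64%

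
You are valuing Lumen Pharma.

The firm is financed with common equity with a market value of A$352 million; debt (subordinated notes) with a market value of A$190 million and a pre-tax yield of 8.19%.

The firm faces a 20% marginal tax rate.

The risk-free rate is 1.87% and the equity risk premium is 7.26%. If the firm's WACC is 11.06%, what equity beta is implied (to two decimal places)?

1.60

Total capital V = 352 + 190 = 542.
Equity weight = 352/542 = 0.6494.
Subordinated notes weight = 190/542 = 0.3506.
Debt contribution = 0.3506 × 8.19% × (1 − 20%) = 2.2968%.
Required equity contribution = 11.06% − 2.2968% = 8.7632%  ⇒  Re = 13.4933%.
CAPM: 13.4933% = 1.87% + β × 7.26%  ⇒  β = 1.6010.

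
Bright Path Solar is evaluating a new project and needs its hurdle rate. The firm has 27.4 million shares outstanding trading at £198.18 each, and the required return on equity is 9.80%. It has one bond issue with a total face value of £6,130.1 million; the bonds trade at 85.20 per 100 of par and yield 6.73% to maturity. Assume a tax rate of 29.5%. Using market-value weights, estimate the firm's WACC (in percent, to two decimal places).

Market value of equity E = 198.18 × 27.4m = 5430.132m. Market value of debt D = 6130.1m × 85.2/100 = 5222.8452m.
Total capital V = 5430.132 + 5222.8452 = 10652.9772.
Equity: weight = 5430.132/10652.9772 = 0.5097; cost = 9.8%.
Bonds outstanding: weight = 5222.8452/10652.9772 = 0.4903; after-tax cost = 6.73% × (1 − 29.5%) = 4.7447%.
WACC = 0.5097 × 9.8000% + 0.4903 × 4.7447% = 7.3215%.

7.32%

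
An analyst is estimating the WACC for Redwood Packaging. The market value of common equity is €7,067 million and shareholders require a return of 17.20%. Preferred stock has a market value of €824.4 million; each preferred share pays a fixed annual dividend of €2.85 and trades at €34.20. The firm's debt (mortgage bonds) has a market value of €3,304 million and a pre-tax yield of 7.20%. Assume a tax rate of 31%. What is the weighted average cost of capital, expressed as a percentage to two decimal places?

12.94%

Cost of preferred: Rp = 2.85 / 34.2 = 8.3333%.
Total capital V = 7067 + 824.4 + 3304 = 11195.4.
Equity: weight = 7067/11195.4 = 0.6312; cost = 17.2%.
Preferred: weight = 824.4/11195.4 = 0.0736; cost = 8.3333%.
Mortgage bonds: weight = 3304/11195.4 = 0.2951; after-tax cost = 7.2% × (1 − 31%) = 4.9680%.
WACC = 0.6312 × 17.2000% + 0.0736 × 8.3333% + 0.2951 × 4.9680% = 12.9372%.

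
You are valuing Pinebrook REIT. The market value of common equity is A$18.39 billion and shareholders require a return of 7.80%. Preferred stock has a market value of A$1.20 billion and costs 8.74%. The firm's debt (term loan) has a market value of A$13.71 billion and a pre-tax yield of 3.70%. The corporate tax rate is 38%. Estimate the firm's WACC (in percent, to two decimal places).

Total capital V = 18.39 + 1.2 + 13.71 = 33.3.
Equity: weight = 18.39/33.3 = 0.5523; cost = 7.8%.
Preferred: weight = 1.2/33.3 = 0.0360; cost = 8.74%.
Term loan: weight = 13.71/33.3 = 0.4117; after-tax cost = 3.7% × (1 − 38%) = 2.2940%.
WACC = 0.5523 × 7.8000% + 0.0360 × 8.7400% + 0.4117 × 2.2940% = 5.5670%.

5.57%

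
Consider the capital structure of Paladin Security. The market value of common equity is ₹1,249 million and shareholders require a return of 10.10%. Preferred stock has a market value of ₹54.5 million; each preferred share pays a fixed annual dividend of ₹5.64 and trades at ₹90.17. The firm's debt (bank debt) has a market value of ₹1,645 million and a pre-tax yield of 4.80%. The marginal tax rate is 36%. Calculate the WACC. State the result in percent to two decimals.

6.11%

Cost of preferred: Rp = 5.64 / 90.17 = 6.2549%.
Total capital V = 1249 + 54.5 + 1645 = 2948.5.
Equity: weight = 1249/2948.5 = 0.4236; cost = 10.1%.
Preferred: weight = 54.5/2948.5 = 0.0185; cost = 6.2549%.
Bank debt: weight = 1645/2948.5 = 0.5579; after-tax cost = 4.8% × (1 − 36%) = 3.0720%.
WACC = 0.4236 × 10.1000% + 0.0185 × 6.2549% + 0.5579 × 3.0720% = 6.1079%.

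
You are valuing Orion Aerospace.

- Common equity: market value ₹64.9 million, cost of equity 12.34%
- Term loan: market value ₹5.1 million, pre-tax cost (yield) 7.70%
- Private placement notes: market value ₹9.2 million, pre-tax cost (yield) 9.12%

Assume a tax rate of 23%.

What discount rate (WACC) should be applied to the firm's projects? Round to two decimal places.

Total capital V = 64.9 + 5.1 + 9.2 = 79.2.
Equity: weight = 64.9/79.2 = 0.8194; cost = 12.34%.
Term loan: weight = 5.1/79.2 = 0.0644; after-tax cost = 7.7% × (1 − 23%) = 5.9290%.
Private placement notes: weight = 9.2/79.2 = 0.1162; after-tax cost = 9.12% × (1 − 23%) = 7.0224%.
WACC = 0.8194 × 12.3400% + 0.0644 × 5.9290% + 0.1162 × 7.0224% = 11.3095%.

11.31%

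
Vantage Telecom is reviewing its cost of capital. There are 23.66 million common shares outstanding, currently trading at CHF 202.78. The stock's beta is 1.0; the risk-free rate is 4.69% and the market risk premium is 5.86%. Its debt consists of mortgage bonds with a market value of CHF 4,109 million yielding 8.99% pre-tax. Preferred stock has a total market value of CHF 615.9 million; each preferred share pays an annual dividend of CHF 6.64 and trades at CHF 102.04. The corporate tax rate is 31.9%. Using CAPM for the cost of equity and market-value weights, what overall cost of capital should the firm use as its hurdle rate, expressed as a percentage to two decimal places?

Cost of equity via CAPM: Re = 4.69% + 1.0 × 5.86% = 10.5500%.
Cost of preferred: Rp = 6.64 / 102.04 = 6.5073%.
Market value of equity E = 202.78 × 23.66m = 4797.7748m.
Total capital V = 4797.7748 + 615.9 + 4109 = 9522.6748.
Equity: weight = 4797.7748/9522.6748 = 0.5038; cost = 10.55%.
Preferred: weight = 615.9/9522.6748 = 0.0647; cost = 6.5073%.
Mortgage bonds: weight = 4109/9522.6748 = 0.4315; after-tax cost = 8.99% × (1 − 31.9%) = 6.1222%.
WACC = 0.5038 × 10.5500% + 0.0647 × 6.5073% + 0.4315 × 6.1222% = 8.3779%.

8.38%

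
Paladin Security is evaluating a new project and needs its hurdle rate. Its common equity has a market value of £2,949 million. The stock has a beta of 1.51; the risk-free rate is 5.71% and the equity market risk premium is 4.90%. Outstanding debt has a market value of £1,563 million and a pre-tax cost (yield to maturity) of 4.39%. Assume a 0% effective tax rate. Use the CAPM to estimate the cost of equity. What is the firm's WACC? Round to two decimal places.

10.09%

Cost of equity via CAPM: Re = 5.71% + 1.51 × 4.9% = 13.1090%.
Total capital V = 2949 + 1563 = 4512.
Equity: weight = 2949/4512 = 0.6536; cost = 13.109%.
Debt: weight = 1563/4512 = 0.3464; after-tax cost = 4.39% × (1 − 0%) = 4.3900%.
WACC = 0.6536 × 13.1090% + 0.3464 × 4.3900% = 10.0887%.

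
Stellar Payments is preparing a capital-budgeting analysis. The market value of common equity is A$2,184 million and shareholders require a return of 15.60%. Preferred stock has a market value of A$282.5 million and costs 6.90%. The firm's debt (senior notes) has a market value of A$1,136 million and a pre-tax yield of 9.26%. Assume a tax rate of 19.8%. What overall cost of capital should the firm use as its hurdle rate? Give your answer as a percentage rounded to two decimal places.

12.34%

Total capital V = 2184 + 282.5 + 1136 = 3602.5.
Equity: weight = 2184/3602.5 = 0.6062; cost = 15.6%.
Preferred: weight = 282.5/3602.5 = 0.0784; cost = 6.9%.
Senior notes: weight = 1136/3602.5 = 0.3153; after-tax cost = 9.26% × (1 − 19.8%) = 7.4265%.
WACC = 0.6062 × 15.6000% + 0.0784 × 6.9000% + 0.3153 × 7.4265% = 12.3404%.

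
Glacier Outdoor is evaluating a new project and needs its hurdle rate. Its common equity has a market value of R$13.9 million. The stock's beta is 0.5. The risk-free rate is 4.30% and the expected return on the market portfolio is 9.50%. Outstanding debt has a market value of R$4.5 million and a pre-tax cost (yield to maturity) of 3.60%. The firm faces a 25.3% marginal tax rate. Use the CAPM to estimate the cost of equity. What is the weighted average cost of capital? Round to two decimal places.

5.87%

Market risk premium = 9.5% − 4.3% = 5.2%.
Cost of equity via CAPM: Re = 4.3% + 0.5 × 5.2% = 6.9000%.
Total capital V = 13.9 + 4.5 = 18.4.
Equity: weight = 13.9/18.4 = 0.7554; cost = 6.9%.
Debt: weight = 4.5/18.4 = 0.2446; after-tax cost = 3.6% × (1 − 25.3%) = 2.6892%.
WACC = 0.7554 × 6.9000% + 0.2446 × 2.6892% = 5.8702%.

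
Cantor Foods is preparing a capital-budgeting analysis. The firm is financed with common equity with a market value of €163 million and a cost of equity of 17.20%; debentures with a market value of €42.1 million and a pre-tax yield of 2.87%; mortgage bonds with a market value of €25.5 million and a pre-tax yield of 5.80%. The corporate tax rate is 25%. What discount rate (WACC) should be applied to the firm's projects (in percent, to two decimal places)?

Total capital V = 163 + 42.1 + 25.5 = 230.6.
Equity: weight = 163/230.6 = 0.7069; cost = 17.2%.
Debentures: weight = 42.1/230.6 = 0.1826; after-tax cost = 2.87% × (1 − 25%) = 2.1525%.
Mortgage bonds: weight = 25.5/230.6 = 0.1106; after-tax cost = 5.8% × (1 − 25%) = 4.3500%.
WACC = 0.7069 × 17.2000% + 0.1826 × 2.1525% + 0.1106 × 4.3500% = 13.0319%.

13.03%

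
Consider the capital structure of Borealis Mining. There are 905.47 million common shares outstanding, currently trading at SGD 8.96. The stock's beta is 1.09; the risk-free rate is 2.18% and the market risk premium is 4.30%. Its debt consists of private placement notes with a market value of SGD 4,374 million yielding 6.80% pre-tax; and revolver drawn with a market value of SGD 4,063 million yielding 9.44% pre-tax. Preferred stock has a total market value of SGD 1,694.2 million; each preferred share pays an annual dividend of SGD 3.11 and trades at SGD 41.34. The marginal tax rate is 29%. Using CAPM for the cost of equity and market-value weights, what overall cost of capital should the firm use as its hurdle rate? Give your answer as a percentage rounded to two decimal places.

6.40%

Cost of equity via CAPM: Re = 2.18% + 1.09 × 4.3% = 6.8670%.
Cost of preferred: Rp = 3.11 / 41.34 = 7.5230%.
Market value of equity E = 8.96 × 905.47m = 8113.0112m.
Total capital V = 8113.0112 + 1694.2 + 4374 + 4063 = 18244.2112.
Equity: weight = 8113.0112/18244.2112 = 0.4447; cost = 6.867%.
Preferred: weight = 1694.2/18244.2112 = 0.0929; cost = 7.523%.
Private placement notes: weight = 4374/18244.2112 = 0.2397; after-tax cost = 6.8% × (1 − 29%) = 4.8280%.
Revolver drawn: weight = 4063/18244.2112 = 0.2227; after-tax cost = 9.44% × (1 − 29%) = 6.7024%.
WACC = 0.4447 × 6.8670% + 0.0929 × 7.5230% + 0.2397 × 4.8280% + 0.2227 × 6.7024% = 6.4024%.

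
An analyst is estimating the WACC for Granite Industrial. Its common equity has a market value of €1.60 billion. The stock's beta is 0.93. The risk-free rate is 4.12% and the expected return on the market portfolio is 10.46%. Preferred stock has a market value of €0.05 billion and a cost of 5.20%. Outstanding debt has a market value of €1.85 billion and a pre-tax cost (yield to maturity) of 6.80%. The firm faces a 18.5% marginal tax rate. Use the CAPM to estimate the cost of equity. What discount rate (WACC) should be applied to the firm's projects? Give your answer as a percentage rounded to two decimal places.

Market risk premium = 10.46% − 4.12% = 6.34%.
Cost of equity via CAPM: Re = 4.12% + 0.93 × 6.34% = 10.0162%.
Total capital V = 1.6 + 0.05 + 1.85 = 3.5.
Equity: weight = 1.6/3.5 = 0.4571; cost = 10.0162%.
Preferred: weight = 0.05/3.5 = 0.0143; cost = 5.2%.
Debt: weight = 1.85/3.5 = 0.5286; after-tax cost = 6.8% × (1 − 18.5%) = 5.5420%.
WACC = 0.4571 × 10.0162% + 0.0143 × 5.2000% + 0.5286 × 5.5420% = 7.5825%.

7.58%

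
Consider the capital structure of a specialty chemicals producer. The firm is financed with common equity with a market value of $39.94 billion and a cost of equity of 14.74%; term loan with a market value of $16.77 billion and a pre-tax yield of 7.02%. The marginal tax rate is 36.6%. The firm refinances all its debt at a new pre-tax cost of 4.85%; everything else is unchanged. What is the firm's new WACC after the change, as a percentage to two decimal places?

11.29%

After the change:
Total capital V = 39.94 + 16.77 = 56.71.
Equity: weight = 39.94/56.71 = 0.7043; cost = 14.74%.
Term loan: weight = 16.77/56.71 = 0.2957; after-tax cost = 4.85% × (1 − 36.6%) = 3.0749%.
WACC = 0.7043 × 14.7400% + 0.2957 × 3.0749% = 11.2905%.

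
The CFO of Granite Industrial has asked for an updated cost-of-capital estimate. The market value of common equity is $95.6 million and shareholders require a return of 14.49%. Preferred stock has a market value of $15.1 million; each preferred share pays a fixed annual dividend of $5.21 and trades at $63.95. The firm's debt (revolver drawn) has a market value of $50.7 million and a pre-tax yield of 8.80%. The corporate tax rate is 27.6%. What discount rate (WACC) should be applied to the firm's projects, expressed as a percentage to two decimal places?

Cost of preferred: Rp = 5.21 / 63.95 = 8.1470%.
Total capital V = 95.6 + 15.1 + 50.7 = 161.4.
Equity: weight = 95.6/161.4 = 0.5923; cost = 14.49%.
Preferred: weight = 15.1/161.4 = 0.0936; cost = 8.147%.
Revolver drawn: weight = 50.7/161.4 = 0.3141; after-tax cost = 8.8% × (1 − 27.6%) = 6.3712%.
WACC = 0.5923 × 14.4900% + 0.0936 × 8.1470% + 0.3141 × 6.3712% = 11.3462%.

11.35%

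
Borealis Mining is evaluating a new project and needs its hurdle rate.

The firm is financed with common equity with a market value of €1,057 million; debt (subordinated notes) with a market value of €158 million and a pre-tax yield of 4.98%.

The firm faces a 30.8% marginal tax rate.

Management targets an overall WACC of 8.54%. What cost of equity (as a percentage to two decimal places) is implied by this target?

9.30%

Total capital V = 1057 + 158 = 1215.
Equity weight = 1057/1215 = 0.8700.
Subordinated notes weight = 158/1215 = 0.1300.
Debt contribution = 0.1300 × 4.98% × (1 − 30.8%) = 0.4481%.
Required equity contribution = 8.54% − 0.4481% = 8.0919%.
Re = 8.0919% / 0.8700 = 9.3014%.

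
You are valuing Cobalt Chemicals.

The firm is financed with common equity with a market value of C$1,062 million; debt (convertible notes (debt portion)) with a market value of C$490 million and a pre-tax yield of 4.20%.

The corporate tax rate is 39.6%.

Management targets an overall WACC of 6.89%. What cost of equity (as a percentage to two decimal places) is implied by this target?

Total capital V = 1062 + 490 = 1552.
Equity weight = 1062/1552 = 0.6843.
Convertible notes (debt portion) weight = 490/1552 = 0.3157.
Debt contribution = 0.3157 × 4.2% × (1 − 39.6%) = 0.8009%.
Required equity contribution = 6.89% − 0.8009% = 6.0891%.
Re = 6.0891% / 0.6843 = 8.8985%.

8.90%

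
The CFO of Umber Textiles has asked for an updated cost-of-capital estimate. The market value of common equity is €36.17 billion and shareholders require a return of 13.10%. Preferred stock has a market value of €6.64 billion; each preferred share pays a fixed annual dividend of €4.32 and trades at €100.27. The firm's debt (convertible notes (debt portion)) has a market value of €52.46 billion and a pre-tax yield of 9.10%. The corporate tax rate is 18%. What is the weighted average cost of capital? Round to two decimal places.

9.38%

Cost of preferred: Rp = 4.32 / 100.27 = 4.3084%.
Total capital V = 36.17 + 6.64 + 52.46 = 95.27.
Equity: weight = 36.17/95.27 = 0.3797; cost = 13.1%.
Preferred: weight = 6.64/95.27 = 0.0697; cost = 4.3084%.
Convertible notes (debt portion): weight = 52.46/95.27 = 0.5506; after-tax cost = 9.1% × (1 − 18%) = 7.4620%.
WACC = 0.3797 × 13.1000% + 0.0697 × 4.3084% + 0.5506 × 7.4620% = 9.3827%.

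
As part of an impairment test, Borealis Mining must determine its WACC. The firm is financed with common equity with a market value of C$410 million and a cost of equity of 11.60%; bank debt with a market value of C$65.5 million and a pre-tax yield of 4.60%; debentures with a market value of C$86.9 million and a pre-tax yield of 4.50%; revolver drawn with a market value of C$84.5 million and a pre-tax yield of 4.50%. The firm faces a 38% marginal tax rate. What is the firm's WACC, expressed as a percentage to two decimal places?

8.38%

Total capital V = 410 + 65.5 + 86.9 + 84.5 = 646.9.
Equity: weight = 410/646.9 = 0.6338; cost = 11.6%.
Bank debt: weight = 65.5/646.9 = 0.1013; after-tax cost = 4.6% × (1 − 38%) = 2.8520%.
Debentures: weight = 86.9/646.9 = 0.1343; after-tax cost = 4.5% × (1 − 38%) = 2.7900%.
Revolver drawn: weight = 84.5/646.9 = 0.1306; after-tax cost = 4.5% × (1 − 38%) = 2.7900%.
WACC = 0.6338 × 11.6000% + 0.1013 × 2.8520% + 0.1343 × 2.7900% + 0.1306 × 2.7900% = 8.3800%.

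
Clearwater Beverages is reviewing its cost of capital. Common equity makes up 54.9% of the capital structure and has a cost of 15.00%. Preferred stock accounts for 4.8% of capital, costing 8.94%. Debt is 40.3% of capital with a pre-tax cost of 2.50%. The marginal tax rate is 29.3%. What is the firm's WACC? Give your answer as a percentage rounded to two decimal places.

After-tax cost of debt = 2.5% × (1 − 29.3%) = 1.7675%.
WACC = 0.549 × 15.0000% + 0.048 × 8.9400% + 0.403 × 1.7675% = 9.3764%.

9.38%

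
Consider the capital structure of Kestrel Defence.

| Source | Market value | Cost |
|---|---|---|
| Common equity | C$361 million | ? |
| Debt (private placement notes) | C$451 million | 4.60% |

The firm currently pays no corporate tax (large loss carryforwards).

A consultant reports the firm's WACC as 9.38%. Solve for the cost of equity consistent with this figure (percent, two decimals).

15.35%

Total capital V = 361 + 451 = 812.
Equity weight = 361/812 = 0.4446.
Private placement notes weight = 451/812 = 0.5554.
Debt contribution = 0.5554 × 4.6% × (1 − 0%) = 2.5549%.
Required equity contribution = 9.38% − 2.5549% = 6.8251%.
Re = 6.8251% / 0.4446 = 15.3517%.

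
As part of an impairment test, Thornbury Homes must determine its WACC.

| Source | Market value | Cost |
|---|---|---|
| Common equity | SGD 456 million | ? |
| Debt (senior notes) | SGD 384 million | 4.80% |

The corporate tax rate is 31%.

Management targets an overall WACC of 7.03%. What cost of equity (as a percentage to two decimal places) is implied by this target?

Total capital V = 456 + 384 = 840.
Equity weight = 456/840 = 0.5429.
Senior notes weight = 384/840 = 0.4571.
Debt contribution = 0.4571 × 4.8% × (1 − 31%) = 1.5141%.
Required equity contribution = 7.03% − 1.5141% = 5.5159%.
Re = 5.5159% / 0.5429 = 10.1609%.

10.16%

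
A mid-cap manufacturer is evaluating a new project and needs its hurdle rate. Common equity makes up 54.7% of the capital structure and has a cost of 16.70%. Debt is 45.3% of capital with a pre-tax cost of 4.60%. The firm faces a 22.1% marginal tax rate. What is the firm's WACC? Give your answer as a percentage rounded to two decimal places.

10.76%

After-tax cost of debt = 4.6% × (1 − 22.1%) = 3.5834%.
WACC = 0.547 × 16.7000% + 0.453 × 3.5834% = 10.7582%.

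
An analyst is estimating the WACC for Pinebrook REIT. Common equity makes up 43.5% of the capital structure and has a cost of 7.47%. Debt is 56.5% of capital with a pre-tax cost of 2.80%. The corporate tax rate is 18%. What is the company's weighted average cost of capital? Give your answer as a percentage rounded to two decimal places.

4.55%

After-tax cost of debt = 2.8% × (1 − 18%) = 2.2960%.
WACC = 0.435 × 7.4700% + 0.565 × 2.2960% = 4.5467%.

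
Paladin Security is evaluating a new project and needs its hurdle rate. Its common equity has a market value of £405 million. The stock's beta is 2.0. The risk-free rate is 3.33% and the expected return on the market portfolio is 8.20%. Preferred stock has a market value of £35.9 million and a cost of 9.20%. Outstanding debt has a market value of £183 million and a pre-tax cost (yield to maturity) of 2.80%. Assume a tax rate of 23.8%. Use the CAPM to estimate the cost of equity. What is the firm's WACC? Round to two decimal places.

9.64%

Market risk premium = 8.2% − 3.33% = 4.87%.
Cost of equity via CAPM: Re = 3.33% + 2.0 × 4.87% = 13.0700%.
Total capital V = 405 + 35.9 + 183 = 623.9.
Equity: weight = 405/623.9 = 0.6491; cost = 13.07%.
Preferred: weight = 35.9/623.9 = 0.0575; cost = 9.2%.
Debt: weight = 183/623.9 = 0.2933; after-tax cost = 2.8% × (1 − 23.8%) = 2.1336%.
WACC = 0.6491 × 13.0700% + 0.0575 × 9.2000% + 0.2933 × 2.1336% = 9.6395%.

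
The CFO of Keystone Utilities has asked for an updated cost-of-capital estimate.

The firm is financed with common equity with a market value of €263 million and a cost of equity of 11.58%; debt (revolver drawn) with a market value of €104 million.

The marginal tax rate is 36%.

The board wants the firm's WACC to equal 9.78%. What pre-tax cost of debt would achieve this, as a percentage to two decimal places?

8.17%

Total capital V = 263 + 104 = 367.
Equity weight = 263/367 = 0.7166.
Revolver drawn weight = 104/367 = 0.2834.
Equity contribution = 0.7166 × 11.58% = 8.2985%.
Remaining for debt = 9.78% − 8.2985% = 1.4815%.
Rd × (1 − 36%) × 0.2834 = 1.4815%  ⇒  Rd = 8.1689%.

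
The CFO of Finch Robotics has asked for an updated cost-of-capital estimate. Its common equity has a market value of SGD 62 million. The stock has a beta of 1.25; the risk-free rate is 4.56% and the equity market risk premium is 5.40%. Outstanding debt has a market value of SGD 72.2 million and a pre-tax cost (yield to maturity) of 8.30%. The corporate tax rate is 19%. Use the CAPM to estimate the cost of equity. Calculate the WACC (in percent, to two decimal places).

8.84%

Cost of equity via CAPM: Re = 4.56% + 1.25 × 5.4% = 11.3100%.
Total capital V = 62 + 72.2 = 134.2.
Equity: weight = 62/134.2 = 0.4620; cost = 11.31%.
Debt: weight = 72.2/134.2 = 0.5380; after-tax cost = 8.3% × (1 − 19%) = 6.7230%.
WACC = 0.4620 × 11.3100% + 0.5380 × 6.7230% = 8.8422%.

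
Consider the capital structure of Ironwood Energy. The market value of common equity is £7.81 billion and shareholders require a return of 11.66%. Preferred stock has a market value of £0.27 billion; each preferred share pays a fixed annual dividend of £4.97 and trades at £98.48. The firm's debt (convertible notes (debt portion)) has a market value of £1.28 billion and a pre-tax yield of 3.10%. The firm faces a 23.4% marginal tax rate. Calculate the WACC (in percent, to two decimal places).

Cost of preferred: Rp = 4.97 / 98.48 = 5.0467%.
Total capital V = 7.81 + 0.27 + 1.28 = 9.36.
Equity: weight = 7.81/9.36 = 0.8344; cost = 11.66%.
Preferred: weight = 0.27/9.36 = 0.0288; cost = 5.0467%.
Convertible notes (debt portion): weight = 1.28/9.36 = 0.1368; after-tax cost = 3.1% × (1 − 23.4%) = 2.3746%.
WACC = 0.8344 × 11.6600% + 0.0288 × 5.0467% + 0.1368 × 2.3746% = 10.1994%.

10.20%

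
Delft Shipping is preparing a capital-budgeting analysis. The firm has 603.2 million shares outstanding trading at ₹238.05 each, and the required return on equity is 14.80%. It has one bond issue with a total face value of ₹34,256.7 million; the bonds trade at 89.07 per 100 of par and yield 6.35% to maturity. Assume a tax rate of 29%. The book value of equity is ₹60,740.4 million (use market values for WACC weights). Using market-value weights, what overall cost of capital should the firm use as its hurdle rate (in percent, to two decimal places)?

Market value of equity E = 238.05 × 603.2m = 143591.76m. Market value of debt D = 34256.7m × 89.07/100 = 30512.44269m.
Total capital V = 143591.76 + 30512.44269 = 174104.20269.
Equity: weight = 143591.76/174104.20269 = 0.8247; cost = 14.8%.
Bonds outstanding: weight = 30512.44269/174104.20269 = 0.1753; after-tax cost = 6.35% × (1 − 29%) = 4.5085%.
WACC = 0.8247 × 14.8000% + 0.1753 × 4.5085% = 12.9964%.

13.00%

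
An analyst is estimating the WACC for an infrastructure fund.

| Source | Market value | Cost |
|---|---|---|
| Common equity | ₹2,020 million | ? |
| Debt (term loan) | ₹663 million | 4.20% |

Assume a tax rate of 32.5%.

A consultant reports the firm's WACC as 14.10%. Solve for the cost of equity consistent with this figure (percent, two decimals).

17.80%

Total capital V = 2020 + 663 = 2683.
Equity weight = 2020/2683 = 0.7529.
Term loan weight = 663/2683 = 0.2471.
Debt contribution = 0.2471 × 4.2% × (1 − 32.5%) = 0.7006%.
Required equity contribution = 14.1% − 0.7006% = 13.3994%.
Re = 13.3994% / 0.7529 = 17.7974%.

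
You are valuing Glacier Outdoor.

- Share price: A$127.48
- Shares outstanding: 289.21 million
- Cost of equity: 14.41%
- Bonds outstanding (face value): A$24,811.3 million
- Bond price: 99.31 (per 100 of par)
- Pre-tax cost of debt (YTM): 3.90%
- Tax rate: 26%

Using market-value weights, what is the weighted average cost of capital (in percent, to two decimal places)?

Market value of equity E = 127.48 × 289.21m = 36868.4908m. Market value of debt D = 24811.3m × 99.31/100 = 24640.10203m.
Total capital V = 36868.4908 + 24640.10203 = 61508.59283.
Equity: weight = 36868.4908/61508.59283 = 0.5994; cost = 14.41%.
Bonds outstanding: weight = 24640.10203/61508.59283 = 0.4006; after-tax cost = 3.9% × (1 − 26%) = 2.8860%.
WACC = 0.5994 × 14.4100% + 0.4006 × 2.8860% = 9.7935%.

9.79%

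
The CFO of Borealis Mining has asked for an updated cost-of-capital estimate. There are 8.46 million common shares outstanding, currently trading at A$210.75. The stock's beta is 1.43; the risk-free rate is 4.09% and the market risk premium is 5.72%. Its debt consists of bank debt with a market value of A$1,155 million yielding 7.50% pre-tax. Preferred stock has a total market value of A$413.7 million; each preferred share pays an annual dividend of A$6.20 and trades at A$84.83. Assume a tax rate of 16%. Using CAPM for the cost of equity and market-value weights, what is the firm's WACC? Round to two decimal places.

Cost of equity via CAPM: Re = 4.09% + 1.43 × 5.72% = 12.2696%.
Cost of preferred: Rp = 6.2 / 84.83 = 7.3087%.
Market value of equity E = 210.75 × 8.46m = 1782.945m.
Total capital V = 1782.945 + 413.7 + 1155 = 3351.645.
Equity: weight = 1782.945/3351.645 = 0.5320; cost = 12.2696%.
Preferred: weight = 413.7/3351.645 = 0.1234; cost = 7.3087%.
Bank debt: weight = 1155/3351.645 = 0.3446; after-tax cost = 7.5% × (1 − 16%) = 6.3000%.
WACC = 0.5320 × 12.2696% + 0.1234 × 7.3087% + 0.3446 × 6.3000% = 9.6001%.

9.60%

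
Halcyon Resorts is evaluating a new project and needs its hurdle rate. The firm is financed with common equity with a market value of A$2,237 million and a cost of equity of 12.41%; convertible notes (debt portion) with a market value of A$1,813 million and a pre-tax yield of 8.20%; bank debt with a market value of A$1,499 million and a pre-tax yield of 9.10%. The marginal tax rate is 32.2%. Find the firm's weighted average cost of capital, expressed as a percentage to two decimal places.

Total capital V = 2237 + 1813 + 1499 = 5549.
Equity: weight = 2237/5549 = 0.4031; cost = 12.41%.
Convertible notes (debt portion): weight = 1813/5549 = 0.3267; after-tax cost = 8.2% × (1 − 32.2%) = 5.5596%.
Bank debt: weight = 1499/5549 = 0.2701; after-tax cost = 9.1% × (1 − 32.2%) = 6.1698%.
WACC = 0.4031 × 12.4100% + 0.3267 × 5.5596% + 0.2701 × 6.1698% = 8.4861%.

8.49%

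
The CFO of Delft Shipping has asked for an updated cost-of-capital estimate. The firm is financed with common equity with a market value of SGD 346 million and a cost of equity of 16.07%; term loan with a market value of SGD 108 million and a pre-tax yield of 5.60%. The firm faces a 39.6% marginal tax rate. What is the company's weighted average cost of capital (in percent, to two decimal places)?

13.05%

Total capital V = 346 + 108 = 454.
Equity: weight = 346/454 = 0.7621; cost = 16.07%.
Term loan: weight = 108/454 = 0.2379; after-tax cost = 5.6% × (1 − 39.6%) = 3.3824%.
WACC = 0.7621 × 16.0700% + 0.2379 × 3.3824% = 13.0518%.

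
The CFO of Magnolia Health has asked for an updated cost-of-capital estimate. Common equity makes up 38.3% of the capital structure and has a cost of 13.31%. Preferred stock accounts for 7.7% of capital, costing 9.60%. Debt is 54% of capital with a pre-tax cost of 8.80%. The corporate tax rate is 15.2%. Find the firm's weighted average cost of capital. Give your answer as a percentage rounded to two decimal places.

After-tax cost of debt = 8.8% × (1 − 15.2%) = 7.4624%.
WACC = 0.383 × 13.3100% + 0.077 × 9.6000% + 0.540 × 7.4624% = 9.8666%.

9.87%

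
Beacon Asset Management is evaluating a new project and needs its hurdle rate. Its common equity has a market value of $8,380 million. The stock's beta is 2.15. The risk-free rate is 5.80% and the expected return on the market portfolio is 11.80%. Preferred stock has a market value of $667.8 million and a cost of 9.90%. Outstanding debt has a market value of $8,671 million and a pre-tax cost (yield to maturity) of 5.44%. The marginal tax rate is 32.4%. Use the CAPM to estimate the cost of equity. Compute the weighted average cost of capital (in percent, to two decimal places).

Market risk premium = 11.8% − 5.8% = 6.0%.
Cost of equity via CAPM: Re = 5.8% + 2.15 × 6.0% = 18.7000%.
Total capital V = 8380 + 667.8 + 8671 = 17718.8.
Equity: weight = 8380/17718.8 = 0.4729; cost = 18.7%.
Preferred: weight = 667.8/17718.8 = 0.0377; cost = 9.9%.
Debt: weight = 8671/17718.8 = 0.4894; after-tax cost = 5.44% × (1 − 32.4%) = 3.6774%.
WACC = 0.4729 × 18.7000% + 0.0377 × 9.9000% + 0.4894 × 3.6774% = 11.0168%.

11.02%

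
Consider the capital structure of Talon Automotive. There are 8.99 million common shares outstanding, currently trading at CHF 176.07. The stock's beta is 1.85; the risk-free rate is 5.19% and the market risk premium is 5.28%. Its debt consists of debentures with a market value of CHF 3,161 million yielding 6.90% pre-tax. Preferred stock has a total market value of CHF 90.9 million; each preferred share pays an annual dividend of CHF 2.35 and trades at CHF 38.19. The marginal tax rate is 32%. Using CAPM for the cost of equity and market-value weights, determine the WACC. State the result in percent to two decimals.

Cost of equity via CAPM: Re = 5.19% + 1.85 × 5.28% = 14.9580%.
Cost of preferred: Rp = 2.35 / 38.19 = 6.1534%.
Market value of equity E = 176.07 × 8.99m = 1582.8693m.
Total capital V = 1582.8693 + 90.9 + 3161 = 4834.7693.
Equity: weight = 1582.8693/4834.7693 = 0.3274; cost = 14.958%.
Preferred: weight = 90.9/4834.7693 = 0.0188; cost = 6.1534%.
Debentures: weight = 3161/4834.7693 = 0.6538; after-tax cost = 6.9% × (1 − 32%) = 4.6920%.
WACC = 0.3274 × 14.9580% + 0.0188 × 6.1534% + 0.6538 × 4.6920% = 8.0805%.

8.08%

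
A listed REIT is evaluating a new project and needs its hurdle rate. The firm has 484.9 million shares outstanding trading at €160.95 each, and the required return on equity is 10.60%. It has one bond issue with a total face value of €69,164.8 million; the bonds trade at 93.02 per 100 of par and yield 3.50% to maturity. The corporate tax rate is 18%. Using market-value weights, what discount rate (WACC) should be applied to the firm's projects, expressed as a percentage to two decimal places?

7.11%

Market value of equity E = 160.95 × 484.9m = 78044.655m. Market value of debt D = 69164.8m × 93.02/100 = 64337.09696m.
Total capital V = 78044.655 + 64337.09696 = 142381.75196.
Equity: weight = 78044.655/142381.75196 = 0.5481; cost = 10.6%.
Bonds outstanding: weight = 64337.09696/142381.75196 = 0.4519; after-tax cost = 3.5% × (1 − 18%) = 2.8700%.
WACC = 0.5481 × 10.6000% + 0.4519 × 2.8700% = 7.1071%.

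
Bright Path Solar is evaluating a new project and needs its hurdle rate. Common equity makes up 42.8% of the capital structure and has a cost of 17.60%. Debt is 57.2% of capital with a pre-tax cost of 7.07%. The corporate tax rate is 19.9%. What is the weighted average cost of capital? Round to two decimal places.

After-tax cost of debt = 7.07% × (1 − 19.9%) = 5.6631%.
WACC = 0.428 × 17.6000% + 0.572 × 5.6631% = 10.7721%.

10.77%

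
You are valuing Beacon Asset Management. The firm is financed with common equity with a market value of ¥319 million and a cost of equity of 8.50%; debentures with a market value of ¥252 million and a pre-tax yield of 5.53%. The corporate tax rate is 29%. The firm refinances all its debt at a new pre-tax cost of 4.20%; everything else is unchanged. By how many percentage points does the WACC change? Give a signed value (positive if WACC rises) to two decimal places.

Current WACC:
Total capital V = 319 + 252 = 571.
Equity: weight = 319/571 = 0.5587; cost = 8.5%.
Debentures: weight = 252/571 = 0.4413; after-tax cost = 5.53% × (1 − 29%) = 3.9263%.
WACC = 0.5587 × 8.5000% + 0.4413 × 3.9263% = 6.4815%.
After the change:
Total capital V = 319 + 252 = 571.
Equity: weight = 319/571 = 0.5587; cost = 8.5%.
Debentures: weight = 252/571 = 0.4413; after-tax cost = 4.2% × (1 − 29%) = 2.9820%.
WACC = 0.5587 × 8.5000% + 0.4413 × 2.9820% = 6.0647%.
Change in WACC = 6.0647% − 6.4815% = -0.4167 pp.

-0.42 pp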